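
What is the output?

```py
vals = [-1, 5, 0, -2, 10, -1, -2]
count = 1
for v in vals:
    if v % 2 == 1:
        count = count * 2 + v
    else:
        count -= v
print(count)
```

v=-1: odd, count = 1*2+(-1) = 1
v=5: odd, count = 1*2+5 = 7
v=0: not odd, count = 7-0 = 7
v=-2: not odd, count = 7-(-2) = 9
v=10: not odd, count = 9-10 = -1
v=-1: odd, count = (-1)*2+(-1) = -3
v=-2: not odd, count = (-3)-(-2) = -1

-1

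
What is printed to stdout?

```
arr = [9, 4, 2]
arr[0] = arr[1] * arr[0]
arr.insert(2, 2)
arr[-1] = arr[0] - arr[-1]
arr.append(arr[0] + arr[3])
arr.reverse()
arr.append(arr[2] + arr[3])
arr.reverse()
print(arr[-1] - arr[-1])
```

arr[0] = arr[1]*arr[0] = 4*9 = 36 → [36, 4, 2]
insert 2 at 2 → [36, 4, 2, 2]
arr[-1] = arr[0]-arr[-1] = 36-2 = 34 → [36, 4, 2, 34]
append arr[0]+arr[3] = 36+34 = 70 → [36, 4, 2, 34, 70]
reverse → [70, 34, 2, 4, 36]
append arr[2]+arr[3] = 2+4 = 6 → [70, 34, 2, 4, 36, 6]
reverse → [6, 36, 4, 2, 34, 70]
arr[-1]-arr[-1] = 70-70 = 0

0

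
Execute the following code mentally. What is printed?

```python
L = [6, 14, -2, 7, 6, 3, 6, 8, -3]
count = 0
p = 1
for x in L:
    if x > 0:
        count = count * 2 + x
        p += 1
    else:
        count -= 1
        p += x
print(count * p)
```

2973

x=6: >0, count = 0*2+6 = 6; p=2
x=14: >0, count = 6*2+14 = 26; p=3
x=-2: not >0, count = 26-1 = 25; p=1
x=7: >0, count = 25*2+7 = 57; p=2
x=6: >0, count = 57*2+6 = 120; p=3
x=3: >0, count = 120*2+3 = 243; p=4
x=6: >0, count = 243*2+6 = 492; p=5
x=8: >0, count = 492*2+8 = 992; p=6
x=-3: not >0, count = 992-1 = 991; p=3
count*p = 991*3 = 2973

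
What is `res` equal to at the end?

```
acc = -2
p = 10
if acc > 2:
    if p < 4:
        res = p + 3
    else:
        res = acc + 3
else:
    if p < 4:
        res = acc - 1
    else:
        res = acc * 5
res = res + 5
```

acc=-2, p=10
acc > 2 is False; p < 4 is False
→ res = acc * 5 = -10
res = (-10)+5 = -5

-5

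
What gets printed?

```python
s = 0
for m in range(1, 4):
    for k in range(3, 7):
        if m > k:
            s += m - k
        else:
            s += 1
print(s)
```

m=1,k=3: not 1>3, s = 0+1 = 1
m=1,k=4: not 1>4, s = 1+1 = 2
m=1,k=5: not 1>5, s = 2+1 = 3
m=1,k=6: not 1>6, s = 3+1 = 4
m=2,k=3: not 2>3, s = 4+1 = 5
m=2,k=4: not 2>4, s = 5+1 = 6
m=2,k=5: not 2>5, s = 6+1 = 7
m=2,k=6: not 2>6, s = 7+1 = 8
m=3,k=3: not 3>3, s = 8+1 = 9
m=3,k=4: not 3>4, s = 9+1 = 10
m=3,k=5: not 3>5, s = 10+1 = 11
m=3,k=6: not 3>6, s = 11+1 = 12

12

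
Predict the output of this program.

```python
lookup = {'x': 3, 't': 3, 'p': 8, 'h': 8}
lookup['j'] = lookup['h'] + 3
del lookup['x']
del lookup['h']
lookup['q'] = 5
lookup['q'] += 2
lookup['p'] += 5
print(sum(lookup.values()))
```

34

lookup['j'] = lookup['h']+3 = 11 → {'x': 3, 't': 3, 'p': 8, 'h': 8, 'j': 11}
del 'x' → {'t': 3, 'p': 8, 'h': 8, 'j': 11}
del 'h' → {'t': 3, 'p': 8, 'j': 11}
lookup['q'] = 5 → {'t': 3, 'p': 8, 'j': 11, 'q': 5}
lookup['q'] = 5+2 = 7 → {'t': 3, 'p': 8, 'j': 11, 'q': 7}
lookup['p'] = 8+5 = 13 → {'t': 3, 'p': 13, 'j': 11, 'q': 7}
sum of values = 34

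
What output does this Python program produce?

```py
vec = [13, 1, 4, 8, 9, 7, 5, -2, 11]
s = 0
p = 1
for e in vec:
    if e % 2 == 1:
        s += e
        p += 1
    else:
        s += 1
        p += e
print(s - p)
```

32

e=13: odd, s = 0+13 = 13; p=2
e=1: odd, s = 13+1 = 14; p=3
e=4: not odd, s = 14+1 = 15; p=7
e=8: not odd, s = 15+1 = 16; p=15
e=9: odd, s = 16+9 = 25; p=16
e=7: odd, s = 25+7 = 32; p=17
e=5: odd, s = 32+5 = 37; p=18
e=-2: not odd, s = 37+1 = 38; p=16
e=11: odd, s = 38+11 = 49; p=17
s-p = 49-17 = 32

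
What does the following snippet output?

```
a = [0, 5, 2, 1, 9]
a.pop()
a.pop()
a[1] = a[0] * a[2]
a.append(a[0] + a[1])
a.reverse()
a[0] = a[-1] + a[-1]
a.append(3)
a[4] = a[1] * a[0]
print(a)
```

[0, 2, 0, 0, 0]

pop() removes 9 → [0, 5, 2, 1]
pop() removes 1 → [0, 5, 2]
a[1] = a[0]*a[2] = 0*2 = 0 → [0, 0, 2]
append a[0]+a[1] = 0+0 = 0 → [0, 0, 2, 0]
reverse → [0, 2, 0, 0]
a[0] = a[-1]+a[-1] = 0+0 = 0 → [0, 2, 0, 0]
append 3 → [0, 2, 0, 0, 3]
a[4] = a[1]*a[0] = 2*0 = 0 → [0, 2, 0, 0, 0]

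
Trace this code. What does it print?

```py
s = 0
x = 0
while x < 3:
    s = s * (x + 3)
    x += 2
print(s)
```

x=0: s = 0*3 = 0
x=2: s = 0*5 = 0

0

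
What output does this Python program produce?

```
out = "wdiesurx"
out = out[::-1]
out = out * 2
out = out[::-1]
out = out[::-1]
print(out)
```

reverse → 'xruseidw'
repeat ×2 → 'xruseidwxruseidw'
reverse → 'wdiesurxwdiesurx'
reverse → 'xruseidwxruseidw'

xruseidwxruseidw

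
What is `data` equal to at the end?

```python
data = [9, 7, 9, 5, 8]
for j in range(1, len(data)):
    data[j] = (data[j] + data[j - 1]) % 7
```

j=1: data[1] = (7+9)%7 = 2 → [9, 2, 9, 5, 8]
j=2: data[2] = (9+2)%7 = 4 → [9, 2, 4, 5, 8]
j=3: data[3] = (5+4)%7 = 2 → [9, 2, 4, 2, 8]
j=4: data[4] = (8+2)%7 = 3 → [9, 2, 4, 2, 3]

[9, 2, 4, 2, 3]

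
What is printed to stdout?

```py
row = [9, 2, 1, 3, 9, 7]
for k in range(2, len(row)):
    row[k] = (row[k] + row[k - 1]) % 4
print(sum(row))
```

k=2: row[2] = (1+2)%4 = 3 → [9, 2, 3, 3, 9, 7]
k=3: row[3] = (3+3)%4 = 2 → [9, 2, 3, 2, 9, 7]
k=4: row[4] = (9+2)%4 = 3 → [9, 2, 3, 2, 3, 7]
k=5: row[5] = (7+3)%4 = 2 → [9, 2, 3, 2, 3, 2]
sum = 21

21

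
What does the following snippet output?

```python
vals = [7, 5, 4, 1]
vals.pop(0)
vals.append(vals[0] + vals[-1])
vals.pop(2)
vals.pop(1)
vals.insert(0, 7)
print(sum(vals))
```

pop(0) removes 7 → [5, 4, 1]
append vals[0]+vals[-1] = 5+1 = 6 → [5, 4, 1, 6]
pop(2) removes 1 → [5, 4, 6]
pop(1) removes 4 → [5, 6]
insert 7 at 0 → [7, 5, 6]
sum = 18

18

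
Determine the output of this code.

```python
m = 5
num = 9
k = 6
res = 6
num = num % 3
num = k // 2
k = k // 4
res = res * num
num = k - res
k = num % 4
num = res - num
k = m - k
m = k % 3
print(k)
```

num = 9%3 = 0
num = 6//2 = 3
k = 6//4 = 1
res = 6*3 = 18
num = 1-18 = -17
k = (-17)%4 = 3
num = 18-(-17) = 35
k = 5-3 = 2
m = 2%3 = 2

2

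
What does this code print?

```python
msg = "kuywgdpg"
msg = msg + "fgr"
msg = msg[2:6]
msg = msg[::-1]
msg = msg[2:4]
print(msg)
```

wy

+ 'fgr' → 'kuywgdpgfgr'
slice [2:6] → 'ywgd'
reverse → 'dgwy'
slice [2:4] → 'wy'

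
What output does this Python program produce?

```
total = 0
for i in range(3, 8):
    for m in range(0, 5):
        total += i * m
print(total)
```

250

i=3,m=0: total = 0+0 = 0
i=3,m=1: total = 0+3 = 3
i=3,m=2: total = 3+6 = 9
i=3,m=3: total = 9+9 = 18
i=3,m=4: total = 18+12 = 30
i=4,m=0: total = 30+0 = 30
i=4,m=1: total = 30+4 = 34
i=4,m=2: total = 34+8 = 42
i=4,m=3: total = 42+12 = 54
i=4,m=4: total = 54+16 = 70
i=5,m=0: total = 70+0 = 70
i=5,m=1: total = 70+5 = 75
i=5,m=2: total = 75+10 = 85
i=5,m=3: total = 85+15 = 100
i=5,m=4: total = 100+20 = 120
i=6,m=0: total = 120+0 = 120
i=6,m=1: total = 120+6 = 126
i=6,m=2: total = 126+12 = 138
i=6,m=3: total = 138+18 = 156
i=6,m=4: total = 156+24 = 180
i=7,m=0: total = 180+0 = 180
i=7,m=1: total = 180+7 = 187
i=7,m=2: total = 187+14 = 201
i=7,m=3: total = 201+21 = 222
i=7,m=4: total = 222+28 = 250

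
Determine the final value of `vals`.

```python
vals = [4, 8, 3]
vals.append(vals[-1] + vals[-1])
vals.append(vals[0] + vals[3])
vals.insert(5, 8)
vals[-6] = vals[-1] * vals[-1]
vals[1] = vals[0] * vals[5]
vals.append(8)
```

[64, 512, 3, 6, 10, 8, 8]

append vals[-1]+vals[-1] = 3+3 = 6 → [4, 8, 3, 6]
append vals[0]+vals[3] = 4+6 = 10 → [4, 8, 3, 6, 10]
insert 8 at 5 → [4, 8, 3, 6, 10, 8]
vals[-6] = vals[-1]*vals[-1] = 8*8 = 64 → [64, 8, 3, 6, 10, 8]
vals[1] = vals[0]*vals[5] = 64*8 = 512 → [64, 512, 3, 6, 10, 8]
append 8 → [64, 512, 3, 6, 10, 8, 8]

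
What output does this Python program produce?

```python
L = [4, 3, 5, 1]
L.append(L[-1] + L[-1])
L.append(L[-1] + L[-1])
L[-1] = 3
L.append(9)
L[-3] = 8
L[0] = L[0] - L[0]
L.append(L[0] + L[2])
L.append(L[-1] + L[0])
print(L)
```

[0, 3, 5, 1, 8, 3, 9, 5, 5]

append L[-1]+L[-1] = 1+1 = 2 → [4, 3, 5, 1, 2]
append L[-1]+L[-1] = 2+2 = 4 → [4, 3, 5, 1, 2, 4]
L[-1] = 3 → [4, 3, 5, 1, 2, 3]
append 9 → [4, 3, 5, 1, 2, 3, 9]
L[-3] = 8 → [4, 3, 5, 1, 8, 3, 9]
L[0] = L[0]-L[0] = 4-4 = 0 → [0, 3, 5, 1, 8, 3, 9]
append L[0]+L[2] = 0+5 = 5 → [0, 3, 5, 1, 8, 3, 9, 5]
append L[-1]+L[0] = 5+0 = 5 → [0, 3, 5, 1, 8, 3, 9, 5, 5]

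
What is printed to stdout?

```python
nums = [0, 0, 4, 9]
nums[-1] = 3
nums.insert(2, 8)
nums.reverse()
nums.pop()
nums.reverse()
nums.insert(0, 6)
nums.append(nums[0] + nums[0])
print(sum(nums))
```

33

nums[-1] = 3 → [0, 0, 4, 3]
insert 8 at 2 → [0, 0, 8, 4, 3]
reverse → [3, 4, 8, 0, 0]
pop() removes 0 → [3, 4, 8, 0]
reverse → [0, 8, 4, 3]
insert 6 at 0 → [6, 0, 8, 4, 3]
append nums[0]+nums[0] = 6+6 = 12 → [6, 0, 8, 4, 3, 12]
sum = 33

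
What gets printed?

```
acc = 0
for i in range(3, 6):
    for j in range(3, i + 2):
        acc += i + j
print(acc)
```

i=3,j=3: acc = 0+6 = 6
i=3,j=4: acc = 6+7 = 13
i=4,j=3: acc = 13+7 = 20
i=4,j=4: acc = 20+8 = 28
i=4,j=5: acc = 28+9 = 37
i=5,j=3: acc = 37+8 = 45
i=5,j=4: acc = 45+9 = 54
i=5,j=5: acc = 54+10 = 64
i=5,j=6: acc = 64+11 = 75

75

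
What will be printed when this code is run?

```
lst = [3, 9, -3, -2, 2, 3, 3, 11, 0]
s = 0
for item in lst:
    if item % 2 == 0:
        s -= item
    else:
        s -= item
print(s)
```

-26

item=3: not even, s = 0-3 = -3
item=9: not even, s = (-3)-9 = -12
item=-3: not even, s = (-12)-(-3) = -9
item=-2: even, s = (-9)-(-2) = -7
item=2: even, s = (-7)-2 = -9
item=3: not even, s = (-9)-3 = -12
item=3: not even, s = (-12)-3 = -15
item=11: not even, s = (-15)-11 = -26
item=0: even, s = (-26)-0 = -26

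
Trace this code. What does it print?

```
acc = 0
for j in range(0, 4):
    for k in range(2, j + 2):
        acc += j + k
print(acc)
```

30

j=1,k=2: acc = 0+3 = 3
j=2,k=2: acc = 3+4 = 7
j=2,k=3: acc = 7+5 = 12
j=3,k=2: acc = 12+5 = 17
j=3,k=3: acc = 17+6 = 23
j=3,k=4: acc = 23+7 = 30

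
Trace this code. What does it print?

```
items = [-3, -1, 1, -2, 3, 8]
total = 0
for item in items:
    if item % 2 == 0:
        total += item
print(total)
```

item=-3: not even
item=-1: not even
item=1: not even
item=-2: even, total = 0+(-2) = -2
item=3: not even
item=8: even, total = (-2)+8 = 6

6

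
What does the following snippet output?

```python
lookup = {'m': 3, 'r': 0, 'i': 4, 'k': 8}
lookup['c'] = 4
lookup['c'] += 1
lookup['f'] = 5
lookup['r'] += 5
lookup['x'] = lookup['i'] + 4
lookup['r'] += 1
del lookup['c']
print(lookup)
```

lookup['c'] = 4 → {'m': 3, 'r': 0, 'i': 4, 'k': 8, 'c': 4}
lookup['c'] = 4+1 = 5 → {'m': 3, 'r': 0, 'i': 4, 'k': 8, 'c': 5}
lookup['f'] = 5 → {'m': 3, 'r': 0, 'i': 4, 'k': 8, 'c': 5, 'f': 5}
lookup['r'] = 0+5 = 5 → {'m': 3, 'r': 5, 'i': 4, 'k': 8, 'c': 5, 'f': 5}
lookup['x'] = lookup['i']+4 = 8 → {'m': 3, 'r': 5, 'i': 4, 'k': 8, 'c': 5, 'f': 5, 'x': 8}
lookup['r'] = 5+1 = 6 → {'m': 3, 'r': 6, 'i': 4, 'k': 8, 'c': 5, 'f': 5, 'x': 8}
del 'c' → {'m': 3, 'r': 6, 'i': 4, 'k': 8, 'f': 5, 'x': 8}

{'m': 3, 'r': 6, 'i': 4, 'k': 8, 'f': 5, 'x': 8}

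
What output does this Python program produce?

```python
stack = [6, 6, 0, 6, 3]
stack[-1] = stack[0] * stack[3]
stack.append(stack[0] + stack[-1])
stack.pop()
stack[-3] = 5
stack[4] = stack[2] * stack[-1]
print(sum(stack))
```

203

stack[-1] = stack[0]*stack[3] = 6*6 = 36 → [6, 6, 0, 6, 36]
append stack[0]+stack[-1] = 6+36 = 42 → [6, 6, 0, 6, 36, 42]
pop() removes 42 → [6, 6, 0, 6, 36]
stack[-3] = 5 → [6, 6, 5, 6, 36]
stack[4] = stack[2]*stack[-1] = 5*36 = 180 → [6, 6, 5, 6, 180]
sum = 203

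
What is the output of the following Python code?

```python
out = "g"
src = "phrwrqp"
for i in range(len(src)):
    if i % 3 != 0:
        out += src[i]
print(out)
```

i=0: skip
i=1: add 'h' → 'gh'
i=2: add 'r' → 'ghr'
i=3: skip
i=4: add 'r' → 'ghrr'
i=5: add 'q' → 'ghrrq'
i=6: skip

ghrrq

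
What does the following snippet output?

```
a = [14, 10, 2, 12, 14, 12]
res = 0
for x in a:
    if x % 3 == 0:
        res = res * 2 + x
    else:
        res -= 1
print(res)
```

x=14: not %3==0, res = 0-1 = -1
x=10: not %3==0, res = (-1)-1 = -2
x=2: not %3==0, res = (-2)-1 = -3
x=12: %3==0, res = (-3)*2+12 = 6
x=14: not %3==0, res = 6-1 = 5
x=12: %3==0, res = 5*2+12 = 22

22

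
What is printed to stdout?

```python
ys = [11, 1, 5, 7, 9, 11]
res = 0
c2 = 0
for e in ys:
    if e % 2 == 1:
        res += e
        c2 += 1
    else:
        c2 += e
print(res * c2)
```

e=11: odd, res = 0+11 = 11; c2=1
e=1: odd, res = 11+1 = 12; c2=2
e=5: odd, res = 12+5 = 17; c2=3
e=7: odd, res = 17+7 = 24; c2=4
e=9: odd, res = 24+9 = 33; c2=5
e=11: odd, res = 33+11 = 44; c2=6
res*c2 = 44*6 = 264

264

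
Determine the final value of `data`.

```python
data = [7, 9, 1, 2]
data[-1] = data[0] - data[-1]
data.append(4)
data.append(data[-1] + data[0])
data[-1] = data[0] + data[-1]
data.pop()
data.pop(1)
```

data[-1] = data[0]-data[-1] = 7-2 = 5 → [7, 9, 1, 5]
append 4 → [7, 9, 1, 5, 4]
append data[-1]+data[0] = 4+7 = 11 → [7, 9, 1, 5, 4, 11]
data[-1] = data[0]+data[-1] = 7+11 = 18 → [7, 9, 1, 5, 4, 18]
pop() removes 18 → [7, 9, 1, 5, 4]
pop(1) removes 9 → [7, 1, 5, 4]

[7, 1, 5, 4]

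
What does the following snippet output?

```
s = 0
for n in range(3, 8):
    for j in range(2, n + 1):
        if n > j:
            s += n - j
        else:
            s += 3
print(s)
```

n=3,j=2: 3>2, s = 0+1 = 1
n=3,j=3: not 3>3, s = 1+3 = 4
n=4,j=2: 4>2, s = 4+2 = 6
n=4,j=3: 4>3, s = 6+1 = 7
n=4,j=4: not 4>4, s = 7+3 = 10
n=5,j=2: 5>2, s = 10+3 = 13
n=5,j=3: 5>3, s = 13+2 = 15
n=5,j=4: 5>4, s = 15+1 = 16
n=5,j=5: not 5>5, s = 16+3 = 19
n=6,j=2: 6>2, s = 19+4 = 23
n=6,j=3: 6>3, s = 23+3 = 26
n=6,j=4: 6>4, s = 26+2 = 28
n=6,j=5: 6>5, s = 28+1 = 29
n=6,j=6: not 6>6, s = 29+3 = 32
n=7,j=2: 7>2, s = 32+5 = 37
n=7,j=3: 7>3, s = 37+4 = 41
n=7,j=4: 7>4, s = 41+3 = 44
n=7,j=5: 7>5, s = 44+2 = 46
n=7,j=6: 7>6, s = 46+1 = 47
n=7,j=7: not 7>7, s = 47+3 = 50

50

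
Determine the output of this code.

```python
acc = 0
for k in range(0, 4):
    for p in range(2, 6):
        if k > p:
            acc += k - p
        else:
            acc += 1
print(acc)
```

k=0,p=2: not 0>2, acc = 0+1 = 1
k=0,p=3: not 0>3, acc = 1+1 = 2
k=0,p=4: not 0>4, acc = 2+1 = 3
k=0,p=5: not 0>5, acc = 3+1 = 4
k=1,p=2: not 1>2, acc = 4+1 = 5
k=1,p=3: not 1>3, acc = 5+1 = 6
k=1,p=4: not 1>4, acc = 6+1 = 7
k=1,p=5: not 1>5, acc = 7+1 = 8
k=2,p=2: not 2>2, acc = 8+1 = 9
k=2,p=3: not 2>3, acc = 9+1 = 10
k=2,p=4: not 2>4, acc = 10+1 = 11
k=2,p=5: not 2>5, acc = 11+1 = 12
k=3,p=2: 3>2, acc = 12+1 = 13
k=3,p=3: not 3>3, acc = 13+1 = 14
k=3,p=4: not 3>4, acc = 14+1 = 15
k=3,p=5: not 3>5, acc = 15+1 = 16

16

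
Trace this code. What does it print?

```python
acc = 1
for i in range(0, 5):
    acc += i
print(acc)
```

11

i=0: acc = 1+0 = 1
i=1: acc = 1+1 = 2
i=2: acc = 2+2 = 4
i=3: acc = 4+3 = 7
i=4: acc = 7+4 = 11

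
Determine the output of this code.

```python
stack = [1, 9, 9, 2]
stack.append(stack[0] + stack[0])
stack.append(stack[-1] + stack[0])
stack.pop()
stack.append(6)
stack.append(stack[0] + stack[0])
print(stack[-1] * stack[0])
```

append stack[0]+stack[0] = 1+1 = 2 → [1, 9, 9, 2, 2]
append stack[-1]+stack[0] = 2+1 = 3 → [1, 9, 9, 2, 2, 3]
pop() removes 3 → [1, 9, 9, 2, 2]
append 6 → [1, 9, 9, 2, 2, 6]
append stack[0]+stack[0] = 1+1 = 2 → [1, 9, 9, 2, 2, 6, 2]
stack[-1]*stack[0] = 2*1 = 2

2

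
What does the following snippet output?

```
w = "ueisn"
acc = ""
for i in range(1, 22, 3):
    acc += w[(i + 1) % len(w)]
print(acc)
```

iuseniu

i=1: add w[2]='i' → 'i'
i=4: add w[0]='u' → 'iu'
i=7: add w[3]='s' → 'ius'
i=10: add w[1]='e' → 'iuse'
i=13: add w[4]='n' → 'iusen'
i=16: add w[2]='i' → 'iuseni'
i=19: add w[0]='u' → 'iuseniu'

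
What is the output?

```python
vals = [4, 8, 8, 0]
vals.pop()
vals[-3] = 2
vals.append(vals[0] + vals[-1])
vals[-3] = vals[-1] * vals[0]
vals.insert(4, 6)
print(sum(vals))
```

pop() removes 0 → [4, 8, 8]
vals[-3] = 2 → [2, 8, 8]
append vals[0]+vals[-1] = 2+8 = 10 → [2, 8, 8, 10]
vals[-3] = vals[-1]*vals[0] = 10*2 = 20 → [2, 20, 8, 10]
insert 6 at 4 → [2, 20, 8, 10, 6]
sum = 46

46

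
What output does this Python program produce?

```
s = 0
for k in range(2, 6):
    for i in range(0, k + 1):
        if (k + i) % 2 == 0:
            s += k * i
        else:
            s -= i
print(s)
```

k=2,i=0: even sum, s = 0+0 = 0
k=2,i=1: odd sum, s = 0-1 = -1
k=2,i=2: even sum, s = (-1)+4 = 3
k=3,i=0: odd sum, s = 3-0 = 3
k=3,i=1: even sum, s = 3+3 = 6
k=3,i=2: odd sum, s = 6-2 = 4
k=3,i=3: even sum, s = 4+9 = 13
k=4,i=0: even sum, s = 13+0 = 13
k=4,i=1: odd sum, s = 13-1 = 12
k=4,i=2: even sum, s = 12+8 = 20
k=4,i=3: odd sum, s = 20-3 = 17
k=4,i=4: even sum, s = 17+16 = 33
k=5,i=0: odd sum, s = 33-0 = 33
k=5,i=1: even sum, s = 33+5 = 38
k=5,i=2: odd sum, s = 38-2 = 36
k=5,i=3: even sum, s = 36+15 = 51
k=5,i=4: odd sum, s = 51-4 = 47
k=5,i=5: even sum, s = 47+25 = 72

72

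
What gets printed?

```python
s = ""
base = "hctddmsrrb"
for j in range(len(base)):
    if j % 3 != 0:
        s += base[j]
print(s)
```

j=0: skip
j=1: add 'c' → 'c'
j=2: add 't' → 'ct'
j=3: skip
j=4: add 'd' → 'ctd'
j=5: add 'm' → 'ctdm'
j=6: skip
j=7: add 'r' → 'ctdmr'
j=8: add 'r' → 'ctdmrr'
j=9: skip

ctdmrr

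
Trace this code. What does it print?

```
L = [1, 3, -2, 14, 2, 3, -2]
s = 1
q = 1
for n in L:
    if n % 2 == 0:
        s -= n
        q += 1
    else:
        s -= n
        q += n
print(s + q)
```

-6

n=1: not even, s = 1-1 = 0; q=2
n=3: not even, s = 0-3 = -3; q=5
n=-2: even, s = (-3)-(-2) = -1; q=6
n=14: even, s = (-1)-14 = -15; q=7
n=2: even, s = (-15)-2 = -17; q=8
n=3: not even, s = (-17)-3 = -20; q=11
n=-2: even, s = (-20)-(-2) = -18; q=12
s+q = (-18)+12 = -6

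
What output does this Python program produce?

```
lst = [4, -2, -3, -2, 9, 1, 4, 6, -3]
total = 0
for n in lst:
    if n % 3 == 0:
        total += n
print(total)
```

9

n=4: not %3==0
n=-2: not %3==0
n=-3: %3==0, total = 0+(-3) = -3
n=-2: not %3==0
n=9: %3==0, total = (-3)+9 = 6
n=1: not %3==0
n=4: not %3==0
n=6: %3==0, total = 6+6 = 12
n=-3: %3==0, total = 12+(-3) = 9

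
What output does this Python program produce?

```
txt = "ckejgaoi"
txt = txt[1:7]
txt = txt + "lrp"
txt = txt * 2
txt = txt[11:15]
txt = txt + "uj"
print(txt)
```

slice [1:7] → 'kejgao'
+ 'lrp' → 'kejgaolrp'
repeat ×2 → 'kejgaolrpkejgaolrp'
slice [11:15] → 'jgao'
+ 'uj' → 'jgaouj'

jgaouj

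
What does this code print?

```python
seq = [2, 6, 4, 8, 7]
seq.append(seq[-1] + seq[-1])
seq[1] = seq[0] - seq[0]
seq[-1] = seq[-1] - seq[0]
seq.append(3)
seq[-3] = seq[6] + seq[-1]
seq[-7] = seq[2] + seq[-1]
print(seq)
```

[7, 0, 4, 8, 6, 12, 3]

append seq[-1]+seq[-1] = 7+7 = 14 → [2, 6, 4, 8, 7, 14]
seq[1] = seq[0]-seq[0] = 2-2 = 0 → [2, 0, 4, 8, 7, 14]
seq[-1] = seq[-1]-seq[0] = 14-2 = 12 → [2, 0, 4, 8, 7, 12]
append 3 → [2, 0, 4, 8, 7, 12, 3]
seq[-3] = seq[6]+seq[-1] = 3+3 = 6 → [2, 0, 4, 8, 6, 12, 3]
seq[-7] = seq[2]+seq[-1] = 4+3 = 7 → [7, 0, 4, 8, 6, 12, 3]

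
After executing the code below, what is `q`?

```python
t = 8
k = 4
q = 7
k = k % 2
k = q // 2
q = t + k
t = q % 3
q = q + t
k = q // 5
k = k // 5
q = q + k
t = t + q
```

13

k = 4%2 = 0
k = 7//2 = 3
q = 8+3 = 11
t = 11%3 = 2
q = 11+2 = 13
k = 13//5 = 2
k = 2//5 = 0
q = 13+0 = 13
t = 2+13 = 15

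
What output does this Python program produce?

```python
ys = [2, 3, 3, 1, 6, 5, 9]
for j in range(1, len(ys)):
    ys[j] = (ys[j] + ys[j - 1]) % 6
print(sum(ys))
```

22

j=1: ys[1] = (3+2)%6 = 5 → [2, 5, 3, 1, 6, 5, 9]
j=2: ys[2] = (3+5)%6 = 2 → [2, 5, 2, 1, 6, 5, 9]
j=3: ys[3] = (1+2)%6 = 3 → [2, 5, 2, 3, 6, 5, 9]
j=4: ys[4] = (6+3)%6 = 3 → [2, 5, 2, 3, 3, 5, 9]
j=5: ys[5] = (5+3)%6 = 2 → [2, 5, 2, 3, 3, 2, 9]
j=6: ys[6] = (9+2)%6 = 5 → [2, 5, 2, 3, 3, 2, 5]
sum = 22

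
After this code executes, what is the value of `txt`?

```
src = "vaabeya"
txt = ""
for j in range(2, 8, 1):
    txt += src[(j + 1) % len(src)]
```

'beyava'

j=2: add src[3]='b' → 'b'
j=3: add src[4]='e' → 'be'
j=4: add src[5]='y' → 'bey'
j=5: add src[6]='a' → 'beya'
j=6: add src[0]='v' → 'beyav'
j=7: add src[1]='a' → 'beyava'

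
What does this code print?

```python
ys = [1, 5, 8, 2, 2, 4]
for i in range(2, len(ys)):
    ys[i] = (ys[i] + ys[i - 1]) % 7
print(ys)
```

[1, 5, 6, 1, 3, 0]

i=2: ys[2] = (8+5)%7 = 6 → [1, 5, 6, 2, 2, 4]
i=3: ys[3] = (2+6)%7 = 1 → [1, 5, 6, 1, 2, 4]
i=4: ys[4] = (2+1)%7 = 3 → [1, 5, 6, 1, 3, 4]
i=5: ys[5] = (4+3)%7 = 0 → [1, 5, 6, 1, 3, 0]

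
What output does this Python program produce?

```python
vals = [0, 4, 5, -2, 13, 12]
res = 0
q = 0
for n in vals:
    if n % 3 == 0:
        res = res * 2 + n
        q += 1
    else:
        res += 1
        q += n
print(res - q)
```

-2

n=0: %3==0, res = 0*2+0 = 0; q=1
n=4: not %3==0, res = 0+1 = 1; q=5
n=5: not %3==0, res = 1+1 = 2; q=10
n=-2: not %3==0, res = 2+1 = 3; q=8
n=13: not %3==0, res = 3+1 = 4; q=21
n=12: %3==0, res = 4*2+12 = 20; q=22
res-q = 20-22 = -2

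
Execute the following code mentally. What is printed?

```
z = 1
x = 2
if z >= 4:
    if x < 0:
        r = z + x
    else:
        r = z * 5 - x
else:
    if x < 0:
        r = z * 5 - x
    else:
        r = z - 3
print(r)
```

z=1, x=2
z >= 4 is False; x < 0 is False
→ r = z - 3 = -2

-2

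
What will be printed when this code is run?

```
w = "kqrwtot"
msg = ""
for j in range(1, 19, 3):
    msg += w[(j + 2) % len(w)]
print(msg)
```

wtroqt

j=1: add w[3]='w' → 'w'
j=4: add w[6]='t' → 'wt'
j=7: add w[2]='r' → 'wtr'
j=10: add w[5]='o' → 'wtro'
j=13: add w[1]='q' → 'wtroq'
j=16: add w[4]='t' → 'wtroqt'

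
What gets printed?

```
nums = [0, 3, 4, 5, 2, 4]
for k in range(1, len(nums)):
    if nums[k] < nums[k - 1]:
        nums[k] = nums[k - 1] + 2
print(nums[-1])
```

9

k=1: 3>=0, unchanged → [0, 3, 4, 5, 2, 4]
k=2: 4>=3, unchanged → [0, 3, 4, 5, 2, 4]
k=3: 5>=4, unchanged → [0, 3, 4, 5, 2, 4]
k=4: 2<5, nums[4] = 5+2 = 7 → [0, 3, 4, 5, 7, 4]
k=5: 4<7, nums[5] = 7+2 = 9 → [0, 3, 4, 5, 7, 9]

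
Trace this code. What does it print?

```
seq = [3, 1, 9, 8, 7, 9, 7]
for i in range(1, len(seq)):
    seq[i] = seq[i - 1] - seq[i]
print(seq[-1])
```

i=1: seq[1] = 3-1 = 2 → [3, 2, 9, 8, 7, 9, 7]
i=2: seq[2] = 2-9 = -7 → [3, 2, -7, 8, 7, 9, 7]
i=3: seq[3] = (-7)-8 = -15 → [3, 2, -7, -15, 7, 9, 7]
i=4: seq[4] = (-15)-7 = -22 → [3, 2, -7, -15, -22, 9, 7]
i=5: seq[5] = (-22)-9 = -31 → [3, 2, -7, -15, -22, -31, 7]
i=6: seq[6] = (-31)-7 = -38 → [3, 2, -7, -15, -22, -31, -38]

-38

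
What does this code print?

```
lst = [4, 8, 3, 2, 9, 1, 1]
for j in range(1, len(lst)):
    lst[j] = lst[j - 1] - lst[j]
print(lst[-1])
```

-20

j=1: lst[1] = 4-8 = -4 → [4, -4, 3, 2, 9, 1, 1]
j=2: lst[2] = (-4)-3 = -7 → [4, -4, -7, 2, 9, 1, 1]
j=3: lst[3] = (-7)-2 = -9 → [4, -4, -7, -9, 9, 1, 1]
j=4: lst[4] = (-9)-9 = -18 → [4, -4, -7, -9, -18, 1, 1]
j=5: lst[5] = (-18)-1 = -19 → [4, -4, -7, -9, -18, -19, 1]
j=6: lst[6] = (-19)-1 = -20 → [4, -4, -7, -9, -18, -19, -20]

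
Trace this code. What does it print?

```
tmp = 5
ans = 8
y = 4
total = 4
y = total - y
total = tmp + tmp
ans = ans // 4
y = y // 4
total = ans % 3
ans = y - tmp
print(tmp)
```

y = 4-4 = 0
total = 5+5 = 10
ans = 8//4 = 2
y = 0//4 = 0
total = 2%3 = 2
ans = 0-5 = -5

5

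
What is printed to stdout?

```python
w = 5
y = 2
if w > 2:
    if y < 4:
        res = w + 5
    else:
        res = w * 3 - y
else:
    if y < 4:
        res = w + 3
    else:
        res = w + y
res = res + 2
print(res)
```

w=5, y=2
w > 2 is True; y < 4 is True
→ res = w + 5 = 10
res = 10+2 = 12

12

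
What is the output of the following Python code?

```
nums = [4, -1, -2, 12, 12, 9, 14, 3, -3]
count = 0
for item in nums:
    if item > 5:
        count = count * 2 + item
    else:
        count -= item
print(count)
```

item=4: not >5, count = 0-4 = -4
item=-1: not >5, count = (-4)-(-1) = -3
item=-2: not >5, count = (-3)-(-2) = -1
item=12: >5, count = (-1)*2+12 = 10
item=12: >5, count = 10*2+12 = 32
item=9: >5, count = 32*2+9 = 73
item=14: >5, count = 73*2+14 = 160
item=3: not >5, count = 160-3 = 157
item=-3: not >5, count = 157-(-3) = 160

160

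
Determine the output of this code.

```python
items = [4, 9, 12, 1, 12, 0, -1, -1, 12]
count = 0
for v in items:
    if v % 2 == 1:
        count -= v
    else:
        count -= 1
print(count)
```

-13

v=4: not odd, count = 0-1 = -1
v=9: odd, count = (-1)-9 = -10
v=12: not odd, count = (-10)-1 = -11
v=1: odd, count = (-11)-1 = -12
v=12: not odd, count = (-12)-1 = -13
v=0: not odd, count = (-13)-1 = -14
v=-1: odd, count = (-14)-(-1) = -13
v=-1: odd, count = (-13)-(-1) = -12
v=12: not odd, count = (-12)-1 = -13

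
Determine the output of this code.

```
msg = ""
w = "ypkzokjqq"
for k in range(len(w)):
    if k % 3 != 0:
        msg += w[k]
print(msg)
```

k=0: skip
k=1: add 'p' → 'p'
k=2: add 'k' → 'pk'
k=3: skip
k=4: add 'o' → 'pko'
k=5: add 'k' → 'pkok'
k=6: skip
k=7: add 'q' → 'pkokq'
k=8: add 'q' → 'pkokqq'

pkokqq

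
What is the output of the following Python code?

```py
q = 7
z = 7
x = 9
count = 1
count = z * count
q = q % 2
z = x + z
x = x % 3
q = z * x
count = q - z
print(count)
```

-16

count = 7*1 = 7
q = 7%2 = 1
z = 9+7 = 16
x = 9%3 = 0
q = 16*0 = 0
count = 0-16 = -16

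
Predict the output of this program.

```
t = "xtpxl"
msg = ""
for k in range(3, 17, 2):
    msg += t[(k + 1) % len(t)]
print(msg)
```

ltxxplt

k=3: add t[4]='l' → 'l'
k=5: add t[1]='t' → 'lt'
k=7: add t[3]='x' → 'ltx'
k=9: add t[0]='x' → 'ltxx'
k=11: add t[2]='p' → 'ltxxp'
k=13: add t[4]='l' → 'ltxxpl'
k=15: add t[1]='t' → 'ltxxplt'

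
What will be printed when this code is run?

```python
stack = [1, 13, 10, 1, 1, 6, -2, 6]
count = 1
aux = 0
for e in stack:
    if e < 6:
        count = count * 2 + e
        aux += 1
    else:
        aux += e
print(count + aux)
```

67

e=1: <6, count = 1*2+1 = 3; aux=1
e=13: not <6; aux=14
e=10: not <6; aux=24
e=1: <6, count = 3*2+1 = 7; aux=25
e=1: <6, count = 7*2+1 = 15; aux=26
e=6: not <6; aux=32
e=-2: <6, count = 15*2+(-2) = 28; aux=33
e=6: not <6; aux=39
count+aux = 28+39 = 67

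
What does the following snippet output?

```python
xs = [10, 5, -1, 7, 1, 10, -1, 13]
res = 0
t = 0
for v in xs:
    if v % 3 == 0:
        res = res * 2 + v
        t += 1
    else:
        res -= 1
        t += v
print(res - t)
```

-52

v=10: not %3==0, res = 0-1 = -1; t=10
v=5: not %3==0, res = (-1)-1 = -2; t=15
v=-1: not %3==0, res = (-2)-1 = -3; t=14
v=7: not %3==0, res = (-3)-1 = -4; t=21
v=1: not %3==0, res = (-4)-1 = -5; t=22
v=10: not %3==0, res = (-5)-1 = -6; t=32
v=-1: not %3==0, res = (-6)-1 = -7; t=31
v=13: not %3==0, res = (-7)-1 = -8; t=44
res-t = (-8)-44 = -52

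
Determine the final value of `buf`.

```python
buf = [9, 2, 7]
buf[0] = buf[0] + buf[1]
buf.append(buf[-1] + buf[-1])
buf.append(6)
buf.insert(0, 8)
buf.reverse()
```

[6, 14, 7, 2, 11, 8]

buf[0] = buf[0]+buf[1] = 9+2 = 11 → [11, 2, 7]
append buf[-1]+buf[-1] = 7+7 = 14 → [11, 2, 7, 14]
append 6 → [11, 2, 7, 14, 6]
insert 8 at 0 → [8, 11, 2, 7, 14, 6]
reverse → [6, 14, 7, 2, 11, 8]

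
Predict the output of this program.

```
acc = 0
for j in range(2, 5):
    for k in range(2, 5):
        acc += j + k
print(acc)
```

j=2,k=2: acc = 0+4 = 4
j=2,k=3: acc = 4+5 = 9
j=2,k=4: acc = 9+6 = 15
j=3,k=2: acc = 15+5 = 20
j=3,k=3: acc = 20+6 = 26
j=3,k=4: acc = 26+7 = 33
j=4,k=2: acc = 33+6 = 39
j=4,k=3: acc = 39+7 = 46
j=4,k=4: acc = 46+8 = 54

54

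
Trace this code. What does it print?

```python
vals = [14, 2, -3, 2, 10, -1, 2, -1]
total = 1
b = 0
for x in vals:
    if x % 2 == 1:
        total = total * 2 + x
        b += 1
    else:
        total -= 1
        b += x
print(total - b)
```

-66

x=14: not odd, total = 1-1 = 0; b=14
x=2: not odd, total = 0-1 = -1; b=16
x=-3: odd, total = (-1)*2+(-3) = -5; b=17
x=2: not odd, total = (-5)-1 = -6; b=19
x=10: not odd, total = (-6)-1 = -7; b=29
x=-1: odd, total = (-7)*2+(-1) = -15; b=30
x=2: not odd, total = (-15)-1 = -16; b=32
x=-1: odd, total = (-16)*2+(-1) = -33; b=33
total-b = (-33)-33 = -66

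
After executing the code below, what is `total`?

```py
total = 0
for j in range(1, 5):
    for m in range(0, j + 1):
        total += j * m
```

j=1,m=0: total = 0+0 = 0
j=1,m=1: total = 0+1 = 1
j=2,m=0: total = 1+0 = 1
j=2,m=1: total = 1+2 = 3
j=2,m=2: total = 3+4 = 7
j=3,m=0: total = 7+0 = 7
j=3,m=1: total = 7+3 = 10
j=3,m=2: total = 10+6 = 16
j=3,m=3: total = 16+9 = 25
j=4,m=0: total = 25+0 = 25
j=4,m=1: total = 25+4 = 29
j=4,m=2: total = 29+8 = 37
j=4,m=3: total = 37+12 = 49
j=4,m=4: total = 49+16 = 65

65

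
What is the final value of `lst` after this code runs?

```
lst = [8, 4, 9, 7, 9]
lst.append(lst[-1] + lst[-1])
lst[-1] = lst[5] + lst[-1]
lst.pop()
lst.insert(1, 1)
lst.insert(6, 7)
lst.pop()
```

append lst[-1]+lst[-1] = 9+9 = 18 → [8, 4, 9, 7, 9, 18]
lst[-1] = lst[5]+lst[-1] = 18+18 = 36 → [8, 4, 9, 7, 9, 36]
pop() removes 36 → [8, 4, 9, 7, 9]
insert 1 at 1 → [8, 1, 4, 9, 7, 9]
insert 7 at 6 → [8, 1, 4, 9, 7, 9, 7]
pop() removes 7 → [8, 1, 4, 9, 7, 9]

[8, 1, 4, 9, 7, 9]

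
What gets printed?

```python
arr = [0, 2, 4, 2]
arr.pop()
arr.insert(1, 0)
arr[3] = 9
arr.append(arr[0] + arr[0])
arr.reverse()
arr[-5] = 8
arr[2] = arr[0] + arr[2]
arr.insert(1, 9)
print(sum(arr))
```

36

pop() removes 2 → [0, 2, 4]
insert 0 at 1 → [0, 0, 2, 4]
arr[3] = 9 → [0, 0, 2, 9]
append arr[0]+arr[0] = 0+0 = 0 → [0, 0, 2, 9, 0]
reverse → [0, 9, 2, 0, 0]
arr[-5] = 8 → [8, 9, 2, 0, 0]
arr[2] = arr[0]+arr[2] = 8+2 = 10 → [8, 9, 10, 0, 0]
insert 9 at 1 → [8, 9, 9, 10, 0, 0]
sum = 36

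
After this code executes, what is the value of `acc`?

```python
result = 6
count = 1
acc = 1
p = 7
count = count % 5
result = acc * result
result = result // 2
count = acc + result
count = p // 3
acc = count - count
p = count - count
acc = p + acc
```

0

count = 1%5 = 1
result = 1*6 = 6
result = 6//2 = 3
count = 1+3 = 4
count = 7//3 = 2
acc = 2-2 = 0
p = 2-2 = 0
acc = 0+0 = 0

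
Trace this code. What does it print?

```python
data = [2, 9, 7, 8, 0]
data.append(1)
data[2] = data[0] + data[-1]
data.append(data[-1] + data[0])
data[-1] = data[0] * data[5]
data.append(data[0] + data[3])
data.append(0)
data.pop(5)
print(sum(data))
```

append 1 → [2, 9, 7, 8, 0, 1]
data[2] = data[0]+data[-1] = 2+1 = 3 → [2, 9, 3, 8, 0, 1]
append data[-1]+data[0] = 1+2 = 3 → [2, 9, 3, 8, 0, 1, 3]
data[-1] = data[0]*data[5] = 2*1 = 2 → [2, 9, 3, 8, 0, 1, 2]
append data[0]+data[3] = 2+8 = 10 → [2, 9, 3, 8, 0, 1, 2, 10]
append 0 → [2, 9, 3, 8, 0, 1, 2, 10, 0]
pop(5) removes 1 → [2, 9, 3, 8, 0, 2, 10, 0]
sum = 34

34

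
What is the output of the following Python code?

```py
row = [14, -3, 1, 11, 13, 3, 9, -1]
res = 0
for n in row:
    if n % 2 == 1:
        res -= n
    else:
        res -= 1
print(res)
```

-34

n=14: not odd, res = 0-1 = -1
n=-3: odd, res = (-1)-(-3) = 2
n=1: odd, res = 2-1 = 1
n=11: odd, res = 1-11 = -10
n=13: odd, res = (-10)-13 = -23
n=3: odd, res = (-23)-3 = -26
n=9: odd, res = (-26)-9 = -35
n=-1: odd, res = (-35)-(-1) = -34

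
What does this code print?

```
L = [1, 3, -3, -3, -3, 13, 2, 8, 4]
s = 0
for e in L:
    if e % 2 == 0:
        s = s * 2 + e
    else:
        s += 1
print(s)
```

e=1: not even, s = 0+1 = 1
e=3: not even, s = 1+1 = 2
e=-3: not even, s = 2+1 = 3
e=-3: not even, s = 3+1 = 4
e=-3: not even, s = 4+1 = 5
e=13: not even, s = 5+1 = 6
e=2: even, s = 6*2+2 = 14
e=8: even, s = 14*2+8 = 36
e=4: even, s = 36*2+4 = 76

76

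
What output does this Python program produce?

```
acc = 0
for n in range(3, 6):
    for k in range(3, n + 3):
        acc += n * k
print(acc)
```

n=3,k=3: acc = 0+9 = 9
n=3,k=4: acc = 9+12 = 21
n=3,k=5: acc = 21+15 = 36
n=4,k=3: acc = 36+12 = 48
n=4,k=4: acc = 48+16 = 64
n=4,k=5: acc = 64+20 = 84
n=4,k=6: acc = 84+24 = 108
n=5,k=3: acc = 108+15 = 123
n=5,k=4: acc = 123+20 = 143
n=5,k=5: acc = 143+25 = 168
n=5,k=6: acc = 168+30 = 198
n=5,k=7: acc = 198+35 = 233

233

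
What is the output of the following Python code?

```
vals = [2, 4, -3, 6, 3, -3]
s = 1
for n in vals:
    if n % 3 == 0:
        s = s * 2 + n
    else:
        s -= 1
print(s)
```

n=2: not %3==0, s = 1-1 = 0
n=4: not %3==0, s = 0-1 = -1
n=-3: %3==0, s = (-1)*2+(-3) = -5
n=6: %3==0, s = (-5)*2+6 = -4
n=3: %3==0, s = (-4)*2+3 = -5
n=-3: %3==0, s = (-5)*2+(-3) = -13

-13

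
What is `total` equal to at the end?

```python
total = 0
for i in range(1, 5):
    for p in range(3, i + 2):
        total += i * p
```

i=2,p=3: total = 0+6 = 6
i=3,p=3: total = 6+9 = 15
i=3,p=4: total = 15+12 = 27
i=4,p=3: total = 27+12 = 39
i=4,p=4: total = 39+16 = 55
i=4,p=5: total = 55+20 = 75

75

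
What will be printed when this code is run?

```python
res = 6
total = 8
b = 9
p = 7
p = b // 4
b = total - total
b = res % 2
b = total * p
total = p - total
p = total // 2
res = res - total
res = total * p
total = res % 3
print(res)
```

p = 9//4 = 2
b = 8-8 = 0
b = 6%2 = 0
b = 8*2 = 16
total = 2-8 = -6
p = (-6)//2 = -3
res = 6-(-6) = 12
res = (-6)*(-3) = 18
total = 18%3 = 0

18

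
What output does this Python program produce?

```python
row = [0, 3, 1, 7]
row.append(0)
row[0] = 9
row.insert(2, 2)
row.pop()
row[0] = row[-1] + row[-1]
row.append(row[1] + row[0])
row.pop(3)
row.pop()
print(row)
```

append 0 → [0, 3, 1, 7, 0]
row[0] = 9 → [9, 3, 1, 7, 0]
insert 2 at 2 → [9, 3, 2, 1, 7, 0]
pop() removes 0 → [9, 3, 2, 1, 7]
row[0] = row[-1]+row[-1] = 7+7 = 14 → [14, 3, 2, 1, 7]
append row[1]+row[0] = 3+14 = 17 → [14, 3, 2, 1, 7, 17]
pop(3) removes 1 → [14, 3, 2, 7, 17]
pop() removes 17 → [14, 3, 2, 7]

[14, 3, 2, 7]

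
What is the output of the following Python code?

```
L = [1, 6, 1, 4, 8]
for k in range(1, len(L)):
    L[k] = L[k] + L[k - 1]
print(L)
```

[1, 7, 8, 12, 20]

k=1: L[1] = 6+1 = 7 → [1, 7, 1, 4, 8]
k=2: L[2] = 1+7 = 8 → [1, 7, 8, 4, 8]
k=3: L[3] = 4+8 = 12 → [1, 7, 8, 12, 8]
k=4: L[4] = 8+12 = 20 → [1, 7, 8, 12, 20]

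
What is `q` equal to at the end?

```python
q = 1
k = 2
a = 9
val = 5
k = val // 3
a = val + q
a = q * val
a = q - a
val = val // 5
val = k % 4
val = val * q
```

1

k = 5//3 = 1
a = 5+1 = 6
a = 1*5 = 5
a = 1-5 = -4
val = 5//5 = 1
val = 1%4 = 1
val = 1*1 = 1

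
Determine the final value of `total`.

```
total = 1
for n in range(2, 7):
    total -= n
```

-19

n=2: total = 1-2 = -1
n=3: total = (-1)-3 = -4
n=4: total = (-4)-4 = -8
n=5: total = (-8)-5 = -13
n=6: total = (-13)-6 = -19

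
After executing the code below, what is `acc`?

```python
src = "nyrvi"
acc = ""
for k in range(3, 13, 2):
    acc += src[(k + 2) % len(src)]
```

k=3: add src[0]='n' → 'n'
k=5: add src[2]='r' → 'nr'
k=7: add src[4]='i' → 'nri'
k=9: add src[1]='y' → 'nriy'
k=11: add src[3]='v' → 'nriyv'

'nriyv'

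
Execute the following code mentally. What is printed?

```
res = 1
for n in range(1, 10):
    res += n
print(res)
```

46

n=1: res = 1+1 = 2
n=2: res = 2+2 = 4
n=3: res = 4+3 = 7
n=4: res = 7+4 = 11
n=5: res = 11+5 = 16
n=6: res = 16+6 = 22
n=7: res = 22+7 = 29
n=8: res = 29+8 = 37
n=9: res = 37+9 = 46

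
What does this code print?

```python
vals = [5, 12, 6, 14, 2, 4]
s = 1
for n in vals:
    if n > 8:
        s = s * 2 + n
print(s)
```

42

n=5: not >8
n=12: >8, s = 1*2+12 = 14
n=6: not >8
n=14: >8, s = 14*2+14 = 42
n=2: not >8
n=4: not >8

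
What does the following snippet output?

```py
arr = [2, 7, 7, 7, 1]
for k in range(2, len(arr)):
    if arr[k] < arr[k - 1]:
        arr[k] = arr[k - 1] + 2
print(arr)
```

[2, 7, 7, 7, 9]

k=2: 7>=7, unchanged → [2, 7, 7, 7, 1]
k=3: 7>=7, unchanged → [2, 7, 7, 7, 1]
k=4: 1<7, arr[4] = 7+2 = 9 → [2, 7, 7, 7, 9]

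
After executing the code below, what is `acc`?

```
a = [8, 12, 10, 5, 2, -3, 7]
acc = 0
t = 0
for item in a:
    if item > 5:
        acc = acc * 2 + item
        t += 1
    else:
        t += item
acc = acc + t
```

147

item=8: >5, acc = 0*2+8 = 8; t=1
item=12: >5, acc = 8*2+12 = 28; t=2
item=10: >5, acc = 28*2+10 = 66; t=3
item=5: not >5; t=8
item=2: not >5; t=10
item=-3: not >5; t=7
item=7: >5, acc = 66*2+7 = 139; t=8
acc+t = 139+8 = 147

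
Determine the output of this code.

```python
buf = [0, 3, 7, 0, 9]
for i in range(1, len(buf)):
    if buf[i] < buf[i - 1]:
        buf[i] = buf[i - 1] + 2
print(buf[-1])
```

i=1: 3>=0, unchanged → [0, 3, 7, 0, 9]
i=2: 7>=3, unchanged → [0, 3, 7, 0, 9]
i=3: 0<7, buf[3] = 7+2 = 9 → [0, 3, 7, 9, 9]
i=4: 9>=9, unchanged → [0, 3, 7, 9, 9]

9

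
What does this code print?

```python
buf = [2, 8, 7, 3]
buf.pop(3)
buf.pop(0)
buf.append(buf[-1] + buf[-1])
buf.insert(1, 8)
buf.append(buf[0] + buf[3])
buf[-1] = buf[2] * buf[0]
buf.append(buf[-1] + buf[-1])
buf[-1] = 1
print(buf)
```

[8, 8, 7, 14, 56, 1]

pop(3) removes 3 → [2, 8, 7]
pop(0) removes 2 → [8, 7]
append buf[-1]+buf[-1] = 7+7 = 14 → [8, 7, 14]
insert 8 at 1 → [8, 8, 7, 14]
append buf[0]+buf[3] = 8+14 = 22 → [8, 8, 7, 14, 22]
buf[-1] = buf[2]*buf[0] = 7*8 = 56 → [8, 8, 7, 14, 56]
append buf[-1]+buf[-1] = 56+56 = 112 → [8, 8, 7, 14, 56, 112]
buf[-1] = 1 → [8, 8, 7, 14, 56, 1]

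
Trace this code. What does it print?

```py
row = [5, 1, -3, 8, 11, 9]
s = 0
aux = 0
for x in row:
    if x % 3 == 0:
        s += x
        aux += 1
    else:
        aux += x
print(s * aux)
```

x=5: not %3==0; aux=5
x=1: not %3==0; aux=6
x=-3: %3==0, s = 0+(-3) = -3; aux=7
x=8: not %3==0; aux=15
x=11: not %3==0; aux=26
x=9: %3==0, s = (-3)+9 = 6; aux=27
s*aux = 6*27 = 162

162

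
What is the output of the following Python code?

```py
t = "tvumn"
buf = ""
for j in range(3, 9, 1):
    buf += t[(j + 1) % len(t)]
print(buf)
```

j=3: add t[4]='n' → 'n'
j=4: add t[0]='t' → 'nt'
j=5: add t[1]='v' → 'ntv'
j=6: add t[2]='u' → 'ntvu'
j=7: add t[3]='m' → 'ntvum'
j=8: add t[4]='n' → 'ntvumn'

ntvumn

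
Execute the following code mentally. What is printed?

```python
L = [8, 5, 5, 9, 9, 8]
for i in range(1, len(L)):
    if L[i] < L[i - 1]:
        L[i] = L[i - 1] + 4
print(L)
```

[8, 12, 16, 20, 24, 28]

i=1: 5<8, L[1] = 8+4 = 12 → [8, 12, 5, 9, 9, 8]
i=2: 5<12, L[2] = 12+4 = 16 → [8, 12, 16, 9, 9, 8]
i=3: 9<16, L[3] = 16+4 = 20 → [8, 12, 16, 20, 9, 8]
i=4: 9<20, L[4] = 20+4 = 24 → [8, 12, 16, 20, 24, 8]
i=5: 8<24, L[5] = 24+4 = 28 → [8, 12, 16, 20, 24, 28]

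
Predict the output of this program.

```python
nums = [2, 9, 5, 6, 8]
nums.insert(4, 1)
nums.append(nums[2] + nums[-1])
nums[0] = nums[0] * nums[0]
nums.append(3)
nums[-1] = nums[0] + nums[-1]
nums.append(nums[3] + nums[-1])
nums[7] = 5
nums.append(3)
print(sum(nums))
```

insert 1 at 4 → [2, 9, 5, 6, 1, 8]
append nums[2]+nums[-1] = 5+8 = 13 → [2, 9, 5, 6, 1, 8, 13]
nums[0] = nums[0]*nums[0] = 2*2 = 4 → [4, 9, 5, 6, 1, 8, 13]
append 3 → [4, 9, 5, 6, 1, 8, 13, 3]
nums[-1] = nums[0]+nums[-1] = 4+3 = 7 → [4, 9, 5, 6, 1, 8, 13, 7]
append nums[3]+nums[-1] = 6+7 = 13 → [4, 9, 5, 6, 1, 8, 13, 7, 13]
nums[7] = 5 → [4, 9, 5, 6, 1, 8, 13, 5, 13]
append 3 → [4, 9, 5, 6, 1, 8, 13, 5, 13, 3]
sum = 67

67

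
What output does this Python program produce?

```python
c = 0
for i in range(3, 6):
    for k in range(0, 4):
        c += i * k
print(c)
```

72

i=3,k=0: c = 0+0 = 0
i=3,k=1: c = 0+3 = 3
i=3,k=2: c = 3+6 = 9
i=3,k=3: c = 9+9 = 18
i=4,k=0: c = 18+0 = 18
i=4,k=1: c = 18+4 = 22
i=4,k=2: c = 22+8 = 30
i=4,k=3: c = 30+12 = 42
i=5,k=0: c = 42+0 = 42
i=5,k=1: c = 42+5 = 47
i=5,k=2: c = 47+10 = 57
i=5,k=3: c = 57+15 = 72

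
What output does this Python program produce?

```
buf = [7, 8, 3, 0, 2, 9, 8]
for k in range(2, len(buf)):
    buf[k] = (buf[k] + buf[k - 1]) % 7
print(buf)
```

[7, 8, 4, 4, 6, 1, 2]

k=2: buf[2] = (3+8)%7 = 4 → [7, 8, 4, 0, 2, 9, 8]
k=3: buf[3] = (0+4)%7 = 4 → [7, 8, 4, 4, 2, 9, 8]
k=4: buf[4] = (2+4)%7 = 6 → [7, 8, 4, 4, 6, 9, 8]
k=5: buf[5] = (9+6)%7 = 1 → [7, 8, 4, 4, 6, 1, 8]
k=6: buf[6] = (8+1)%7 = 2 → [7, 8, 4, 4, 6, 1, 2]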